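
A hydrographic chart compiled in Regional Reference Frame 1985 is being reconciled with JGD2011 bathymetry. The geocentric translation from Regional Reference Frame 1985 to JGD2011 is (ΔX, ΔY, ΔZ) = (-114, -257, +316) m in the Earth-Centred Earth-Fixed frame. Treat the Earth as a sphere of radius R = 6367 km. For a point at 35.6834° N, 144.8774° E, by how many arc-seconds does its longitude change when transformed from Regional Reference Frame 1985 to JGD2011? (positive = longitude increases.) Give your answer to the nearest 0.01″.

sin φ = 0.583306, cos φ = 0.812253, sin λ = 0.575328, cos λ = -0.817923.
East component: ΔE = −sin λ·ΔX + cos λ·ΔY = −(0.575328)(-114) + (-0.817923)(-257) = 275.79 m.
1° of latitude spans πR/180 = 111125 m; at latitude φ, 1° of longitude spans that × cos φ = 90261.7 m, so Δλ = 275.79 / 90261.7 × 3600 = 11.000″.

Δλ = 11.00″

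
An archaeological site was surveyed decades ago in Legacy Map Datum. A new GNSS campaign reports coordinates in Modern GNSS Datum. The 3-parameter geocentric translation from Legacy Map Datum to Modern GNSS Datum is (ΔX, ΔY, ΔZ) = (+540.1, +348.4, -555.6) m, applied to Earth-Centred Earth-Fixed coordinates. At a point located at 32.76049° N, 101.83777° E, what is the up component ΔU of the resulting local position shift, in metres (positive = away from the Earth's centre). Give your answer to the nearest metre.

ΔU = -107 m

At φ = 32.76049°, λ = 101.83777°: sin φ = 0.541128, cos φ = 0.840940, sin λ = 0.978732, cos λ = -0.205141.
ΔU = cos φ cos λ·ΔX + cos φ sin λ·ΔY + sin φ·ΔZ = (0.840940)(-0.205141)(540.1) + (0.840940)(0.978732)(348.4) + (0.541128)(-555.6) = -107.07 m.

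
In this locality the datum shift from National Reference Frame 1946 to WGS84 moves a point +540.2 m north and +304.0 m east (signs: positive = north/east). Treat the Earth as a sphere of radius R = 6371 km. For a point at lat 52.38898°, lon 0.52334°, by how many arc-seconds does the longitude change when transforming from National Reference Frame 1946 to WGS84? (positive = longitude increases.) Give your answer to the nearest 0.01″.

Δλ = 16.13″

At latitude 52.38898°, cos φ = 0.610298.
One radian of longitude at latitude φ spans R cos φ, so Δλ = ΔE / (R cos φ) = 304.0 / (6371000 × 0.610298) = 7.8185e-05 rad = 16.127″.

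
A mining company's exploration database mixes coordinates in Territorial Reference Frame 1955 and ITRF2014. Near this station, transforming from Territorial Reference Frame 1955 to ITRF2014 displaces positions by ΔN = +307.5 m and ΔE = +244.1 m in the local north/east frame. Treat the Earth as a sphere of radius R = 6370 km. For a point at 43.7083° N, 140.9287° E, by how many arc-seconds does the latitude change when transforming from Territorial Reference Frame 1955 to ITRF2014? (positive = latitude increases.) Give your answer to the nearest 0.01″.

Δφ = 9.96″

On a sphere of radius R, 1 rad of latitude = R, so Δφ = ΔN / R = 307.5 / 6370000 = 4.8273e-05 rad = 9.957″.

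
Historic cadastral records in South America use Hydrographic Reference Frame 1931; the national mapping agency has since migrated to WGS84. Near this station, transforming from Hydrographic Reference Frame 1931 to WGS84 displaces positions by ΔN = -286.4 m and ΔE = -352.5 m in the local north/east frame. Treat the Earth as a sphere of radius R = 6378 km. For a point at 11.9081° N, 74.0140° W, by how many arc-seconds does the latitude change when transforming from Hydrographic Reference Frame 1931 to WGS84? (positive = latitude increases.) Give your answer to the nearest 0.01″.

On a sphere of radius R, 1 rad of latitude = R, so Δφ = ΔN / R = -286.4 / 6378000 = -4.4904e-05 rad = -9.262″.

Δφ = -9.26″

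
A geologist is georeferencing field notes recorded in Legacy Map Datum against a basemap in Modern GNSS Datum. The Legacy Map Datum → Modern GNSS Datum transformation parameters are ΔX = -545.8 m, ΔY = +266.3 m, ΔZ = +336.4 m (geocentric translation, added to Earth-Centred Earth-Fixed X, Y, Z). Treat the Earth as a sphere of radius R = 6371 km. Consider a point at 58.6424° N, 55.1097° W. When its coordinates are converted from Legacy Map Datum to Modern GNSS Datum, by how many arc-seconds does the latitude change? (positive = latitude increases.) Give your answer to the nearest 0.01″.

Δφ = 20.34″

sin φ = 0.853936, cos φ = 0.520378, sin λ = -0.820249, cos λ = 0.572007.
North component: ΔN = −sin φ cos λ·ΔX − sin φ sin λ·ΔY + cos φ·ΔZ = −(0.853936)(0.572007)(-545.8) − (0.853936)(-0.820249)(266.3) + (0.520378)(336.4) = 628.18 m.
1° of latitude spans πR/180 = 111195 m, so Δφ = 628.18 / 111195 × 3600 = 20.338″.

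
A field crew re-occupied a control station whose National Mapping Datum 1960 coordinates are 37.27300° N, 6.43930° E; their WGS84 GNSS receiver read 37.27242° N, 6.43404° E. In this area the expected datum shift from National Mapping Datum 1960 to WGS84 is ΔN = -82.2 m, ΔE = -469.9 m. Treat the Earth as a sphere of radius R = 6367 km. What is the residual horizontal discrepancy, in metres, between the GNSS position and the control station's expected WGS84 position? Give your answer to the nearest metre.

18 m

Observed coordinate differences: Δφ = -0.00058°, Δλ = -0.00526°.
Converting to metres (1° lat = 111125 m, cos φ = 0.795759): observed ΔN = -64.5 m, observed ΔE = -465.1 m.
Subtracting the expected shift leaves a residual of -64.5 − (-82.2) = 17.7 m north and -465.1 − (-469.9) = 4.8 m east.
Residual distance = √(17.7² + 4.8²) = 18.4 m.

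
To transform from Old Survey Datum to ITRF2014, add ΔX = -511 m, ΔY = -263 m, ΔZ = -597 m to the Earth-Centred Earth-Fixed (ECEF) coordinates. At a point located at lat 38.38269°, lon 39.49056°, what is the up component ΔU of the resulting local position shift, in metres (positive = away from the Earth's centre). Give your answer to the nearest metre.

At φ = 38.38269°, λ = 39.49056°: sin φ = 0.620911, cos φ = 0.783881, sin λ = 0.635951, cos λ = 0.771729.
ΔU = cos φ cos λ·ΔX + cos φ sin λ·ΔY + sin φ·ΔZ = (0.783881)(0.771729)(-511) + (0.783881)(0.635951)(-263) + (0.620911)(-597) = -810.92 m.

ΔU = -811 m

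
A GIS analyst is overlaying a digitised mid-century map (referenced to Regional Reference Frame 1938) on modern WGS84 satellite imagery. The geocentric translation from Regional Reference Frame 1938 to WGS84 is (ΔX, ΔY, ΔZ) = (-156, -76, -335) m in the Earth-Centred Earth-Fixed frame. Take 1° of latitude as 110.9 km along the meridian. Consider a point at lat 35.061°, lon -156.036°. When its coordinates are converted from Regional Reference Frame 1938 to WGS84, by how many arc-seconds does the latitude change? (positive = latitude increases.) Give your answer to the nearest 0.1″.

sin φ = 0.574448, cos φ = 0.818541, sin λ = -0.406163, cos λ = -0.913801.
North component: ΔN = −sin φ cos λ·ΔX − sin φ sin λ·ΔY + cos φ·ΔZ = −(0.574448)(-0.913801)(-156) − (0.574448)(-0.406163)(-76) + (0.818541)(-335) = -373.83 m.
1° of latitude spans 110900 m, so Δφ = -373.83 / 110900 × 3600 = -12.135″.

Δφ = -12.1″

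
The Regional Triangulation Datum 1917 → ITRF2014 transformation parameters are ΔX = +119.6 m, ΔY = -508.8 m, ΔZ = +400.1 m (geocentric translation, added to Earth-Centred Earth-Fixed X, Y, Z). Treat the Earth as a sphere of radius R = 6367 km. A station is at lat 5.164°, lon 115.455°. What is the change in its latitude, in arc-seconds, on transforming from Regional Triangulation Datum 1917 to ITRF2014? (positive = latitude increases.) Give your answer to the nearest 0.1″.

sin φ = 0.090007, cos φ = 0.995941, sin λ = 0.902923, cos λ = -0.429802.
North component: ΔN = −sin φ cos λ·ΔX − sin φ sin λ·ΔY + cos φ·ΔZ = −(0.090007)(-0.429802)(119.6) − (0.090007)(0.902923)(-508.8) + (0.995941)(400.1) = 444.45 m.
1° of latitude spans πR/180 = 111125 m, so Δφ = 444.45 / 111125 × 3600 = 14.398″.

Δφ = 14.4″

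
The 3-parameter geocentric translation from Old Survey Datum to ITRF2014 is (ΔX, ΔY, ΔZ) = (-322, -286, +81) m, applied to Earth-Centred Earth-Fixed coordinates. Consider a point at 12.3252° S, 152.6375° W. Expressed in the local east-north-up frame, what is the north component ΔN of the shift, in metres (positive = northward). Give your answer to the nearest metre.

At φ = -12.3252°, λ = -152.6375°: sin φ = -0.213460, cos φ = 0.976952, sin λ = -0.459619, cos λ = -0.888116.
ΔN = −sin φ cos λ·ΔX − sin φ sin λ·ΔY + cos φ·ΔZ = −(-0.213460)(-0.888116)(-322) − (-0.213460)(-0.459619)(-286) + (0.976952)(81) = 168.24 m.

ΔN = 168 m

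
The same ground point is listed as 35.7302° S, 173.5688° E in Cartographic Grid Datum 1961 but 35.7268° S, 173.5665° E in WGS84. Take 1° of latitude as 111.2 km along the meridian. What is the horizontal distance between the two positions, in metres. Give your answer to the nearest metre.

Δφ = -35.7268° − -35.7302° = +0.0034°; Δλ = 173.5665° − 173.5688° = -0.0023°.
ΔN = Δφ × 111200 = 378.1 m; ΔE = Δλ × 111200 × cos(-35.7302°) = -0.0023 × 111200 × 0.811776 = -207.6 m.
Distance = √(ΔE² + ΔN²) = √((-207.6)² + 378.1²) = 431.3 m.

431 m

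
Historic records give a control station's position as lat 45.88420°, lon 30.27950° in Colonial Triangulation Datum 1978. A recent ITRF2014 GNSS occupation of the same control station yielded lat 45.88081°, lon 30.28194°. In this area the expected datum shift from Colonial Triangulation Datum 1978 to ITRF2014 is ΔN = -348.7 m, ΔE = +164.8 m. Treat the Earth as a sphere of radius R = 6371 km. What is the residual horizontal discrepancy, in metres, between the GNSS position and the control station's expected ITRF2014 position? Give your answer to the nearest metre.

Observed coordinate differences: Δφ = -0.00339°, Δλ = +0.00244°.
Converting to metres (1° lat = 111195 m, cos φ = 0.696111): observed ΔN = -377.0 m, observed ΔE = 188.9 m.
Subtracting the expected shift leaves a residual of -377.0 − (-348.7) = -28.3 m north and 188.9 − (164.8) = 24.1 m east.
Residual distance = √((-28.3)² + 24.1²) = 37.1 m.

37 m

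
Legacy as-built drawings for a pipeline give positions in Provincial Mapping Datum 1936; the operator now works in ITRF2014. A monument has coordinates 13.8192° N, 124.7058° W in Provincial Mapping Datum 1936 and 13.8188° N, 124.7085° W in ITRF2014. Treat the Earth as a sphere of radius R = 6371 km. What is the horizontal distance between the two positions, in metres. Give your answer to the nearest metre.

295 m

Δφ = 13.8188° − 13.8192° = -0.0004°; Δλ = -124.7085° − -124.7058° = -0.0027°.
1° along a meridian = πR/180 = 111195 m.
ΔN = Δφ × 111195 = -44.5 m; ΔE = Δλ × 111195 × cos(13.8192°) = -0.0027 × 111195 × 0.971054 = -291.5 m.
Distance = √(ΔE² + ΔN²) = √((-291.5)² + (-44.5)²) = 294.9 m.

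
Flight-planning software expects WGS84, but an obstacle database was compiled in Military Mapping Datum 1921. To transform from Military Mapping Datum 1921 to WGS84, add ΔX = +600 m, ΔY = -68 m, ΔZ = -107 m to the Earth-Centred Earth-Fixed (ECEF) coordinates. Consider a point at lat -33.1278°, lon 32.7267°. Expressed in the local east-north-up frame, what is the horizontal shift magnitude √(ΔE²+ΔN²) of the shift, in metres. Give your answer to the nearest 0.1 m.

At φ = -33.1278°, λ = 32.7267°: sin φ = -0.546508, cos φ = 0.837454, sin λ = 0.540632, cos λ = 0.841259.
ΔE = −sin λ·ΔX + cos λ·ΔY = −(0.540632)·(600) + (0.841259)·(-68) = -381.59 m.
ΔN = −sin φ cos λ·ΔX − sin φ sin λ·ΔY + cos φ·ΔZ = −(-0.546508)(0.841259)(600) − (-0.546508)(0.540632)(-68) + (0.837454)(-107) = 166.15 m.
Horizontal magnitude = √(ΔE² + ΔN²) = √((-381.59)² + 166.15²) = 416.19 m.

416.2 m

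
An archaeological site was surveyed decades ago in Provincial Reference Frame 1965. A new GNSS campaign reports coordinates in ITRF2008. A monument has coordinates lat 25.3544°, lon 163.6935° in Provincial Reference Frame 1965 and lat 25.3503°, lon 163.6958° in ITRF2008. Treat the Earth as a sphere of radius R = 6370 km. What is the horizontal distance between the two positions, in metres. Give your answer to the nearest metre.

511 m

Δφ = 25.3503° − 25.3544° = -0.0041°; Δλ = 163.6958° − 163.6935° = +0.0023°.
1° along a meridian = πR/180 = 111177 m.
ΔN = Δφ × 111177 = -455.8 m; ΔE = Δλ × 111177 × cos(25.3544°) = +0.0023 × 111177 × 0.903676 = 231.1 m.
Distance = √(ΔE² + ΔN²) = √(231.1² + (-455.8)²) = 511.1 m.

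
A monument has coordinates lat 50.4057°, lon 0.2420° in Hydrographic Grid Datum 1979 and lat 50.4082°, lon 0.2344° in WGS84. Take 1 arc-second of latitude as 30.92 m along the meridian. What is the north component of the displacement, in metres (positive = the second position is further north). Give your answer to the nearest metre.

Δφ = 50.4082° − 50.4057° = +0.0025°; Δλ = 0.2344° − 0.2420° = -0.0076°.
1° of latitude = 3600 × 30.92 = 111312 m.
ΔN = Δφ × 111312 = 278.3 m; ΔE = Δλ × 111312 × cos(50.4057°) = -0.0076 × 111312 × 0.637347 = -539.2 m.

ΔN = 278 m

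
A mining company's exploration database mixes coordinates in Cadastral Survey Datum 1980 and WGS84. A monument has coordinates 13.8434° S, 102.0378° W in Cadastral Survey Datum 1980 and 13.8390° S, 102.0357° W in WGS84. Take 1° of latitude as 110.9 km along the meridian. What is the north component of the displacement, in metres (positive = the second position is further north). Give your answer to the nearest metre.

ΔN = 488 m

Δφ = -13.8390° − -13.8434° = +0.0044°; Δλ = -102.0357° − -102.0378° = +0.0021°.
ΔN = Δφ × 110900 = 488.0 m; ΔE = Δλ × 110900 × cos(-13.8434°) = +0.0021 × 110900 × 0.970953 = 226.1 m.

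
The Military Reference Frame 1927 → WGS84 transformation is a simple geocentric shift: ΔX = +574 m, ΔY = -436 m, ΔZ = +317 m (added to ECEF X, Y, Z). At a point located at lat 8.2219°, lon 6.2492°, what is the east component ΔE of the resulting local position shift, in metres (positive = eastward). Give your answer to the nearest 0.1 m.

ΔE = -495.9 m

At φ = 8.2219°, λ = 6.2492°: sin φ = 0.143007, cos φ = 0.989722, sin λ = 0.108853, cos λ = 0.994058.
ΔE = −sin λ·ΔX + cos λ·ΔY = −(0.108853)·(574) + (0.994058)·(-436) = -495.89 m.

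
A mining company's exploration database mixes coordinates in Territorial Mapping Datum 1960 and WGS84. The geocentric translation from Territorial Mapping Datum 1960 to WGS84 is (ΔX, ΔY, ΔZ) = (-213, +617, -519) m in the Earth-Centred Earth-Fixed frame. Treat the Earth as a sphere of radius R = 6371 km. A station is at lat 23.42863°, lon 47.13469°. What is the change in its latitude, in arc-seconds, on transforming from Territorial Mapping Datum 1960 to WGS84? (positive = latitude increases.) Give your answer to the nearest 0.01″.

Δφ = -19.37″

sin φ = 0.397606, cos φ = 0.917556, sin λ = 0.732955, cos λ = 0.680277.
North component: ΔN = −sin φ cos λ·ΔX − sin φ sin λ·ΔY + cos φ·ΔZ = −(0.397606)(0.680277)(-213) − (0.397606)(0.732955)(617) + (0.917556)(-519) = -598.41 m.
1° of latitude spans πR/180 = 111195 m, so Δφ = -598.41 / 111195 × 3600 = -19.374″.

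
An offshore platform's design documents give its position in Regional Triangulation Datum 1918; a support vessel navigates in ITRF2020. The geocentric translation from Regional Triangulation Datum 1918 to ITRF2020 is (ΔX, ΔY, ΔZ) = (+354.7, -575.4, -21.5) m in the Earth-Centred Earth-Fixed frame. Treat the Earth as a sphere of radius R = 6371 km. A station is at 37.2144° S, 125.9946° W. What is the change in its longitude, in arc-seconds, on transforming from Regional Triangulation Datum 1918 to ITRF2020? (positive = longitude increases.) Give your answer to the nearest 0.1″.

sin φ = -0.604799, cos φ = 0.796378, sin λ = -0.809072, cos λ = -0.587709.
East component: ΔE = −sin λ·ΔX + cos λ·ΔY = −(-0.809072)(354.7) + (-0.587709)(-575.4) = 625.15 m.
1° of latitude spans πR/180 = 111195 m; at latitude φ, 1° of longitude spans that × cos φ = 88553.2 m, so Δλ = 625.15 / 88553.2 × 3600 = 25.414″.

Δλ = 25.4″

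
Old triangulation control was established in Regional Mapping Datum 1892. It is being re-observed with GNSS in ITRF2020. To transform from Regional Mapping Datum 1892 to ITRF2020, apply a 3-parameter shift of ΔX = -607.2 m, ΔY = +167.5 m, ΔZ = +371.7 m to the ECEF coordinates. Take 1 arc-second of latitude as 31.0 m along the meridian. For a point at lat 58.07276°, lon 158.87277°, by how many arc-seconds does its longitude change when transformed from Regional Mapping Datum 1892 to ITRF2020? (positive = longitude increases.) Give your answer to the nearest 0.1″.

Δλ = 3.8″

sin φ = 0.848720, cos φ = 0.528842, sin λ = 0.360440, cos λ = -0.932782.
East component: ΔE = −sin λ·ΔX + cos λ·ΔY = −(0.360440)(-607.2) + (-0.932782)(167.5) = 62.62 m.
1° of latitude spans 3600 × 31.00 = 111600 m; at latitude φ, 1° of longitude spans that × cos φ = 59018.8 m, so Δλ = 62.62 / 59018.8 × 3600 = 3.820″.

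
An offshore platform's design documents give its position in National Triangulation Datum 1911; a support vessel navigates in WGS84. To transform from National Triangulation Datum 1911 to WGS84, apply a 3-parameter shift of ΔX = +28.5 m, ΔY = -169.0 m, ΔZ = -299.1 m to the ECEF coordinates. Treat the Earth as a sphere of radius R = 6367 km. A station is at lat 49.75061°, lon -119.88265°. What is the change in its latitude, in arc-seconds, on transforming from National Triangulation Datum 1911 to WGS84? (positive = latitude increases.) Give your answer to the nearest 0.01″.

Δφ = -9.53″

sin φ = 0.763239, cos φ = 0.646116, sin λ = -0.867048, cos λ = -0.498225.
North component: ΔN = −sin φ cos λ·ΔX − sin φ sin λ·ΔY + cos φ·ΔZ = −(0.763239)(-0.498225)(28.5) − (0.763239)(-0.867048)(-169.0) + (0.646116)(-299.1) = -294.25 m.
1° of latitude spans πR/180 = 111125 m, so Δφ = -294.25 / 111125 × 3600 = -9.533″.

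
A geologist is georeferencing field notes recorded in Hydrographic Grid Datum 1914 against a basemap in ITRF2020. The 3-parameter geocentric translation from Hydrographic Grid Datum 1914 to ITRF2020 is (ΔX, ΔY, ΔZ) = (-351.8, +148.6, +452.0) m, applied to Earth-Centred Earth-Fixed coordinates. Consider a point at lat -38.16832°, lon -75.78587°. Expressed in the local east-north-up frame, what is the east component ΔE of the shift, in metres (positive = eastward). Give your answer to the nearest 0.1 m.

At φ = -38.16832°, λ = -75.78587°: sin φ = -0.617974, cos φ = 0.786199, sin λ = -0.969385, cos λ = 0.245546.
ΔE = −sin λ·ΔX + cos λ·ΔY = −(-0.969385)·(-351.8) + (0.245546)·(148.6) = -304.54 m.

ΔE = -304.5 m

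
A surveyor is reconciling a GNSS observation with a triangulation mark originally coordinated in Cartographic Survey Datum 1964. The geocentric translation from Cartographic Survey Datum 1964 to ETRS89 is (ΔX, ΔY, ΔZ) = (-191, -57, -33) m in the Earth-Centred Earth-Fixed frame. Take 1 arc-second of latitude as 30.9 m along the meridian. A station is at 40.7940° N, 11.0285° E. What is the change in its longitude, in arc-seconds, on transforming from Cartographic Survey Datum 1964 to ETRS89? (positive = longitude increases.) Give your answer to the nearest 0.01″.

sin φ = 0.653341, cos φ = 0.757063, sin λ = 0.191297, cos λ = 0.981532.
East component: ΔE = −sin λ·ΔX + cos λ·ΔY = −(0.191297)(-191) + (0.981532)(-57) = -19.41 m.
1° of latitude spans 3600 × 30.90 = 111240 m; at latitude φ, 1° of longitude spans that × cos φ = 84215.7 m, so Δλ = -19.41 / 84215.7 × 3600 = -0.830″.

Δλ = -0.83″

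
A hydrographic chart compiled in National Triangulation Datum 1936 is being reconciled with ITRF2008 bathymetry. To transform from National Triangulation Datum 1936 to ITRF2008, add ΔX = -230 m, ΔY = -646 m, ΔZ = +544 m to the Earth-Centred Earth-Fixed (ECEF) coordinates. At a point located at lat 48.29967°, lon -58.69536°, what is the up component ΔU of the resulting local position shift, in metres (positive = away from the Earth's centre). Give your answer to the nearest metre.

At φ = 48.29967°, λ = -58.69536°: sin φ = 0.746634, cos φ = 0.665235, sin λ = -0.854417, cos λ = 0.519588.
ΔU = cos φ cos λ·ΔX + cos φ sin λ·ΔY + sin φ·ΔZ = (0.665235)(0.519588)(-230) + (0.665235)(-0.854417)(-646) + (0.746634)(544) = 693.85 m.

ΔU = 694 m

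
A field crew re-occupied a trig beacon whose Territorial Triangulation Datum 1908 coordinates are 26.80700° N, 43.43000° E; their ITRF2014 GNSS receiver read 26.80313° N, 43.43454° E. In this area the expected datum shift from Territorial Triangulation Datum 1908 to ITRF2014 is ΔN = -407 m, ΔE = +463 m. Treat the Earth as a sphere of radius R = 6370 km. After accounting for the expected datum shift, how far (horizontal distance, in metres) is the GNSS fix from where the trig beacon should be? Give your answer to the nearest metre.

Observed coordinate differences: Δφ = -0.00387°, Δλ = +0.00454°.
Converting to metres (1° lat = 111177 m, cos φ = 0.892531): observed ΔN = -430.3 m, observed ΔE = 450.5 m.
Subtracting the expected shift leaves a residual of -430.3 − (-407) = -23.3 m north and 450.5 − (463) = -12.5 m east.
Residual distance = √((-23.3)² + (-12.5)²) = 26.4 m.

26 m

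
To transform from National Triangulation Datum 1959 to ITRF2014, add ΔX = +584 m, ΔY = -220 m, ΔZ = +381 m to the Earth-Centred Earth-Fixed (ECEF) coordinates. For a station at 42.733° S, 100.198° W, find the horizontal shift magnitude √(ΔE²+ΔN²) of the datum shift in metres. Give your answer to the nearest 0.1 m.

The local east axis at (φ, λ) is (−sin λ, cos λ, 0), so ΔE = −sin(-100.198°)·584 + cos(-100.198°)·(-220) = 613.72 m.
The local north axis is (−sin φ cos λ, −sin φ sin λ, cos φ), giving ΔN = -70.164 + 146.930 + 279.854 = 356.62 m.
Horizontal magnitude = √(ΔE² + ΔN²) = √(613.72² + 356.62²) = 709.81 m.

709.8 m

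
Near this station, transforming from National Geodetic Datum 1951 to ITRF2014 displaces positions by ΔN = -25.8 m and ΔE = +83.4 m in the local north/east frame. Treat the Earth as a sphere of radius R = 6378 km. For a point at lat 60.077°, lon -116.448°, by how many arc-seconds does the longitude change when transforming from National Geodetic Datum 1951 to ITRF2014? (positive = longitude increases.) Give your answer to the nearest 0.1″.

At latitude 60.077°, cos φ = 0.498836.
One radian of longitude at latitude φ spans R cos φ, so Δλ = ΔE / (R cos φ) = 83.4 / (6378000 × 0.498836) = 2.6213e-05 rad = 5.407″.

Δλ = 5.4″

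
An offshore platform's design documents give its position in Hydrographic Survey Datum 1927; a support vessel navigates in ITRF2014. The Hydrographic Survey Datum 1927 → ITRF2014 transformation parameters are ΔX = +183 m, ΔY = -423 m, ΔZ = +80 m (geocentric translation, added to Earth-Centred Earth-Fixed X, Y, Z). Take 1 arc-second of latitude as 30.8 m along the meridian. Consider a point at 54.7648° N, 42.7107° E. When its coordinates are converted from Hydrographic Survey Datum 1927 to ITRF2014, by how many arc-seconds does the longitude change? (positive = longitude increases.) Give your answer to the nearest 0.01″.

sin φ = 0.816791, cos φ = 0.576934, sin λ = 0.678297, cos λ = 0.734788.
East component: ΔE = −sin λ·ΔX + cos λ·ΔY = −(0.678297)(183) + (0.734788)(-423) = -434.94 m.
1° of latitude spans 3600 × 30.80 = 110880 m; at latitude φ, 1° of longitude spans that × cos φ = 63970.5 m, so Δλ = -434.94 / 63970.5 × 3600 = -24.477″.

Δλ = -24.48″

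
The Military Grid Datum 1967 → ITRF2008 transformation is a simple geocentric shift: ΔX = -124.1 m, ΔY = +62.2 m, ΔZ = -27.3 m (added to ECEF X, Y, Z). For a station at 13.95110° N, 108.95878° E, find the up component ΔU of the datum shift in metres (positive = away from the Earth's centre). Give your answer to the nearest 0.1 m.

At φ = 13.95110°, λ = 108.95878°: sin φ = 0.241094, cos φ = 0.970502, sin λ = 0.945753, cos λ = -0.324888.
ΔU = cos φ cos λ·ΔX + cos φ sin λ·ΔY + sin φ·ΔZ = (0.970502)(-0.324888)(-124.1) + (0.970502)(0.945753)(62.2) + (0.241094)(-27.3) = 89.64 m.

ΔU = 89.6 m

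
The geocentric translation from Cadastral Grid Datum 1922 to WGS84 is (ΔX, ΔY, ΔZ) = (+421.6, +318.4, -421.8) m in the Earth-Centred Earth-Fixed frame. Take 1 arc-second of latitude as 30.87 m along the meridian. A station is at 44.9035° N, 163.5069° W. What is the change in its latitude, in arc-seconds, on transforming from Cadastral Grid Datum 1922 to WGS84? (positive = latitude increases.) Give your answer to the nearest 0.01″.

Δφ = 1.63″

sin φ = 0.705915, cos φ = 0.708297, sin λ = -0.283900, cos λ = -0.958854.
North component: ΔN = −sin φ cos λ·ΔX − sin φ sin λ·ΔY + cos φ·ΔZ = −(0.705915)(-0.958854)(421.6) − (0.705915)(-0.283900)(318.4) + (0.708297)(-421.8) = 50.42 m.
1° of latitude spans 3600 × 30.87 = 111132 m, so Δφ = 50.42 / 111132 × 3600 = 1.633″.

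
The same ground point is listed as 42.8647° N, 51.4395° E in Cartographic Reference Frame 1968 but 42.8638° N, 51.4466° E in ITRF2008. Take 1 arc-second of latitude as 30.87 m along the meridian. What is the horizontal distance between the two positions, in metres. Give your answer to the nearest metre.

587 m

Δφ = 42.8638° − 42.8647° = -0.0009°; Δλ = 51.4466° − 51.4395° = +0.0071°.
1° of latitude = 3600 × 30.87 = 111132 m.
ΔN = Δφ × 111132 = -100.0 m; ΔE = Δλ × 111132 × cos(42.8647°) = +0.0071 × 111132 × 0.732962 = 578.3 m.
Distance = √(ΔE² + ΔN²) = √(578.3² + (-100.0)²) = 586.9 m.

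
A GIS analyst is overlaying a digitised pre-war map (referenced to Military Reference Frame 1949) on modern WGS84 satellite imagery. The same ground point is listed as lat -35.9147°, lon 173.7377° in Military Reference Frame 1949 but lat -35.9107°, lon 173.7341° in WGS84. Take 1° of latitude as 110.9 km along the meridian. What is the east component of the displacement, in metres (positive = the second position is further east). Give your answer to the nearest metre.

Δφ = -35.9107° − -35.9147° = +0.0040°; Δλ = 173.7341° − 173.7377° = -0.0036°.
ΔN = Δφ × 110900 = 443.6 m; ΔE = Δλ × 110900 × cos(-35.9147°) = -0.0036 × 110900 × 0.809891 = -323.3 m.

ΔE = -323 m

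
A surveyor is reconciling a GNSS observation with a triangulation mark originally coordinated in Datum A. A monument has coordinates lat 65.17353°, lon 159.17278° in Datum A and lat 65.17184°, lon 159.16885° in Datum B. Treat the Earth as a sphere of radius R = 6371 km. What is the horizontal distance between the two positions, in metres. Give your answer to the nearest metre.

263 m

Δφ = 65.17184° − 65.17353° = -0.00169°; Δλ = 159.16885° − 159.17278° = -0.00393°.
1° along a meridian = πR/180 = 111195 m.
ΔN = Δφ × 111195 = -187.9 m; ΔE = Δλ × 111195 × cos(65.17353°) = -0.00393 × 111195 × 0.419871 = -183.5 m.
Distance = √(ΔE² + ΔN²) = √((-183.5)² + (-187.9)²) = 262.6 m.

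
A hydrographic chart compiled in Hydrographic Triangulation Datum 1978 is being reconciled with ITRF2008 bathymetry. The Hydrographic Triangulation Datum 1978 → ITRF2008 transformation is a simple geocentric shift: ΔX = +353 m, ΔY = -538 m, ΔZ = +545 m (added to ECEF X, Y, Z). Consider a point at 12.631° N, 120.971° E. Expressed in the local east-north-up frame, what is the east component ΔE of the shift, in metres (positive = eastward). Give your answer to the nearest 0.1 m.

At φ = 12.631°, λ = 120.971°: sin φ = 0.218671, cos φ = 0.975799, sin λ = 0.857428, cos λ = -0.514604.
ΔE = −sin λ·ΔX + cos λ·ΔY = −(0.857428)·(353) + (-0.514604)·(-538) = -25.82 m.

ΔE = -25.8 m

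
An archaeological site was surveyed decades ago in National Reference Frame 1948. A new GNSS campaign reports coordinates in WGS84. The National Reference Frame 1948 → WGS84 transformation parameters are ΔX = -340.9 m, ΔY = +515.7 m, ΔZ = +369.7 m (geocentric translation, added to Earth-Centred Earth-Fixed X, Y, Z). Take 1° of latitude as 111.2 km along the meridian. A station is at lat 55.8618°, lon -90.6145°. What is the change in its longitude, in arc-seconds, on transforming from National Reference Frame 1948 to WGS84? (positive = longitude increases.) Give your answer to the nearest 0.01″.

Δλ = -19.98″

sin φ = 0.827686, cos φ = 0.561191, sin λ = -0.999942, cos λ = -0.010725.
East component: ΔE = −sin λ·ΔX + cos λ·ΔY = −(-0.999942)(-340.9) + (-0.010725)(515.7) = -346.41 m.
1° of latitude spans 111200 m; at latitude φ, 1° of longitude spans that × cos φ = 62404.4 m, so Δλ = -346.41 / 62404.4 × 3600 = -19.984″.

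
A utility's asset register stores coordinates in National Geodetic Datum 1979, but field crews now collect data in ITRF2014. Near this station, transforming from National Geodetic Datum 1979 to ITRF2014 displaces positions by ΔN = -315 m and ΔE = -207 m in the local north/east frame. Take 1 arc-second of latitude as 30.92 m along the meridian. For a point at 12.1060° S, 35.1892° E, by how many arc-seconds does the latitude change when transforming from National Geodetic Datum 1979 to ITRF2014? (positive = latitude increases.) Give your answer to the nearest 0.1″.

1″ of latitude = 30.92 m, so Δφ = -315.0 / 30.92 = -10.188″.

Δφ = -10.2″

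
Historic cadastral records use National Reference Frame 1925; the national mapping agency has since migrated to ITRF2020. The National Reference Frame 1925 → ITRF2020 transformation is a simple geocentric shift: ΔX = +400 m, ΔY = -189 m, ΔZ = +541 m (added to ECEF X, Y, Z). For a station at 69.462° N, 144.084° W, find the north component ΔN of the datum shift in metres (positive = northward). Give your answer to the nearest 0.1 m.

The local north axis is (−sin φ cos λ, −sin φ sin λ, cos φ), giving ΔN = 303.361 − 103.820 + 189.798 = 389.34 m.

ΔN = 389.3 m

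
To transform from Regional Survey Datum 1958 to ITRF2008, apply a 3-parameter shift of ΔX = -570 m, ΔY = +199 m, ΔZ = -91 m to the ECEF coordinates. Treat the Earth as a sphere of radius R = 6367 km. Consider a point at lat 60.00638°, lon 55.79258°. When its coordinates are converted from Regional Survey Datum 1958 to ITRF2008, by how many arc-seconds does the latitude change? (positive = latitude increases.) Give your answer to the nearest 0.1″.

sin φ = 0.866081, cos φ = 0.499904, sin λ = 0.827008, cos λ = 0.562190.
North component: ΔN = −sin φ cos λ·ΔX − sin φ sin λ·ΔY + cos φ·ΔZ = −(0.866081)(0.562190)(-570) − (0.866081)(0.827008)(199) + (0.499904)(-91) = 89.51 m.
1° of latitude spans πR/180 = 111125 m, so Δφ = 89.51 / 111125 × 3600 = 2.900″.

Δφ = 2.9″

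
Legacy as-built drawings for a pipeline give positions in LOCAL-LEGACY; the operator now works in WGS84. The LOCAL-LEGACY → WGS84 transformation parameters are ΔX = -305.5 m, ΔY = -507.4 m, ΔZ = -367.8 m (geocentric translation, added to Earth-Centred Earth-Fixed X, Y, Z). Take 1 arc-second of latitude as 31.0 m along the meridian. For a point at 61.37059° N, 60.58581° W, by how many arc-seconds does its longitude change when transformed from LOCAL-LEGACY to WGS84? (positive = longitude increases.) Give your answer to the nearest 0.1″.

Δλ = -34.7″

sin φ = 0.877737, cos φ = 0.479142, sin λ = -0.871092, cos λ = 0.491120.
East component: ΔE = −sin λ·ΔX + cos λ·ΔY = −(-0.871092)(-305.5) + (0.491120)(-507.4) = -515.31 m.
1° of latitude spans 3600 × 31.00 = 111600 m; at latitude φ, 1° of longitude spans that × cos φ = 53472.3 m, so Δλ = -515.31 / 53472.3 × 3600 = -34.693″.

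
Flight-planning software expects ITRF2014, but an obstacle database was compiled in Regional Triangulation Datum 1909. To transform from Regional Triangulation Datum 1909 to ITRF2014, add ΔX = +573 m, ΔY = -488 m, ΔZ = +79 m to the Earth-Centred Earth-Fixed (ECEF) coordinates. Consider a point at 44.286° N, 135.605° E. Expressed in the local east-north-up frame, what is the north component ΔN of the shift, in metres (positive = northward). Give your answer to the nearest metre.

The local north axis is (−sin φ cos λ, −sin φ sin λ, cos φ), giving ΔN = 285.879 + 238.383 + 56.553 = 580.82 m.

ΔN = 581 m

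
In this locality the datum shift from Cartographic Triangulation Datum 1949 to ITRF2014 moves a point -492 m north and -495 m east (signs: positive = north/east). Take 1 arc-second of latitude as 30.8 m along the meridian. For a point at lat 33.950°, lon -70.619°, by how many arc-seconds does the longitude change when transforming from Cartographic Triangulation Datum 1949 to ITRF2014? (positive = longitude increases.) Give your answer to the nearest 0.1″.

At latitude 33.950°, cos φ = 0.829525.
1″ of longitude at this latitude = 30.80 × cos φ = 25.5494 m, so Δλ = -495.0 / 25.5494 = -19.374″.

Δλ = -19.4″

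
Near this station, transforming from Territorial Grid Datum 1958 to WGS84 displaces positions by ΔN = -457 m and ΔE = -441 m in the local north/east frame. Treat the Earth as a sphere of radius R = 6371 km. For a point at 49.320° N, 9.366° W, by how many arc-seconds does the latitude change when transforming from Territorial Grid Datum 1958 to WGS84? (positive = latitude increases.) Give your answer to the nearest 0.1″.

Δφ = -14.8″

On a sphere of radius R, 1 rad of latitude = R, so Δφ = ΔN / R = -457.0 / 6371000 = -7.1731e-05 rad = -14.796″.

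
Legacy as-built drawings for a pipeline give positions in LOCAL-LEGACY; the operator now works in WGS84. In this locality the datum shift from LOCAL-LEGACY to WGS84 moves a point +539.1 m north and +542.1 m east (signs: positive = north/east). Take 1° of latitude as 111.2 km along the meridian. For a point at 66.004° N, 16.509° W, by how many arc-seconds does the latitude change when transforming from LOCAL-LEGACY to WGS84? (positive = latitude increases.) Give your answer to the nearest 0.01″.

1° of latitude = 111.2 km, so Δφ = 539.1 / 111200 = 0.0048480° = 17.453″.

Δφ = 17.45″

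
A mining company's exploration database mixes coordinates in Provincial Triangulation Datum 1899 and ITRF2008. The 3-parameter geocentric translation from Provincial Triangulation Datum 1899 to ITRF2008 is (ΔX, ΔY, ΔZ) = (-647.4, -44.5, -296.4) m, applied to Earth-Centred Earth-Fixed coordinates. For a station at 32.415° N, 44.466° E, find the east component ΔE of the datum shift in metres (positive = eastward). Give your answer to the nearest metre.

The local east axis at (φ, λ) is (−sin λ, cos λ, 0), so ΔE = −sin(44.466°)·(-647.4) + cos(44.466°)·(-44.5) = 421.74 m.

ΔE = 422 m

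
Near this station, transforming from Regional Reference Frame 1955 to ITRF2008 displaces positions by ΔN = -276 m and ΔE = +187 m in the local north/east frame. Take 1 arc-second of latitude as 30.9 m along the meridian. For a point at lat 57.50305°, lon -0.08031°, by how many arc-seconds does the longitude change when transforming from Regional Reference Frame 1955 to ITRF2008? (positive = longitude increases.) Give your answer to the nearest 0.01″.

At latitude 57.50305°, cos φ = 0.537255.
1″ of longitude at this latitude = 30.90 × cos φ = 16.6012 m, so Δλ = 187.0 / 16.6012 = 11.264″.

Δλ = 11.26″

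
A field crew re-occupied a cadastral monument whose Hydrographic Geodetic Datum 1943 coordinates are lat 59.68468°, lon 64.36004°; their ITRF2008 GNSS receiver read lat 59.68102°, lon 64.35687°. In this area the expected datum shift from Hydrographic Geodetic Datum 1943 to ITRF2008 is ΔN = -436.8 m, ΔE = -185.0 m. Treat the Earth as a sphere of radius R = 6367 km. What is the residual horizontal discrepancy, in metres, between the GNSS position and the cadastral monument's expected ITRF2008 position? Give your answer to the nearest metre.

Observed coordinate differences: Δφ = -0.00366°, Δλ = -0.00317°.
Converting to metres (1° lat = 111125 m, cos φ = 0.504758): observed ΔN = -406.7 m, observed ΔE = -177.8 m.
Subtracting the expected shift leaves a residual of -406.7 − (-436.8) = 30.1 m north and -177.8 − (-185.0) = 7.2 m east.
Residual distance = √(30.1² + 7.2²) = 30.9 m.

31 m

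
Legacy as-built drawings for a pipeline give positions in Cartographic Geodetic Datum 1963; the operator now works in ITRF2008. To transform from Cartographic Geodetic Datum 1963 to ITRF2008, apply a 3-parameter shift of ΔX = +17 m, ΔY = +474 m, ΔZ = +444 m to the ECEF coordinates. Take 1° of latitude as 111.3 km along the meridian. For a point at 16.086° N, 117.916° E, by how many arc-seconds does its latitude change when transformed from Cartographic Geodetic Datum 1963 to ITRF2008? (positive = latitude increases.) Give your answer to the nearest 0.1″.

sin φ = 0.277080, cos φ = 0.960847, sin λ = 0.883635, cos λ = -0.468177.
North component: ΔN = −sin φ cos λ·ΔX − sin φ sin λ·ΔY + cos φ·ΔZ = −(0.277080)(-0.468177)(17) − (0.277080)(0.883635)(474) + (0.960847)(444) = 312.77 m.
1° of latitude spans 111300 m, so Δφ = 312.77 / 111300 × 3600 = 10.116″.

Δφ = 10.1″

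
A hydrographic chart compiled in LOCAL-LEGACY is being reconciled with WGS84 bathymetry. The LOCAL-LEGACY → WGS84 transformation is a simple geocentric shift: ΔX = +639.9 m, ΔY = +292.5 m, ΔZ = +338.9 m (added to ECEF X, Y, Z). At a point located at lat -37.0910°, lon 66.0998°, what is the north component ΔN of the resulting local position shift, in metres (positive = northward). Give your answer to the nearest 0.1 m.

ΔN = 588.0 m

At φ = -37.0910°, λ = 66.0998°: sin φ = -0.603083, cos φ = 0.797679, sin λ = 0.914253, cos λ = 0.405145.
ΔN = −sin φ cos λ·ΔX − sin φ sin λ·ΔY + cos φ·ΔZ = −(-0.603083)(0.405145)(639.9) − (-0.603083)(0.914253)(292.5) + (0.797679)(338.9) = 587.96 m.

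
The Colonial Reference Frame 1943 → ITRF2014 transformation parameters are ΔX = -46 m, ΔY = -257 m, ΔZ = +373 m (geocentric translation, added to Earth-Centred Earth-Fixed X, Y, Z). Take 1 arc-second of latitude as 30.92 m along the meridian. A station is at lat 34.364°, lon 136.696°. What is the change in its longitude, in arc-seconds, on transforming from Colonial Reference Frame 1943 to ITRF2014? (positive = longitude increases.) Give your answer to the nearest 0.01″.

sin φ = 0.564448, cos φ = 0.825468, sin λ = 0.685869, cos λ = -0.727725.
East component: ΔE = −sin λ·ΔX + cos λ·ΔY = −(0.685869)(-46) + (-0.727725)(-257) = 218.58 m.
1° of latitude spans 3600 × 30.92 = 111312 m; at latitude φ, 1° of longitude spans that × cos φ = 91884.5 m, so Δλ = 218.58 / 91884.5 × 3600 = 8.564″.

Δλ = 8.56″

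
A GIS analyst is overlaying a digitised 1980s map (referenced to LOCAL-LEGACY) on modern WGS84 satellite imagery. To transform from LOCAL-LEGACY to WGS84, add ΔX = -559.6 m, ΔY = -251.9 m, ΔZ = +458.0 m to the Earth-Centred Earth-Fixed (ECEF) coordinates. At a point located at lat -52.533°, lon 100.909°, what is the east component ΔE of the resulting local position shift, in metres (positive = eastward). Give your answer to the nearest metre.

The local east axis at (φ, λ) is (−sin λ, cos λ, 0), so ΔE = −sin(100.909°)·(-559.6) + cos(100.909°)·(-251.9) = 597.16 m.

ΔE = 597 m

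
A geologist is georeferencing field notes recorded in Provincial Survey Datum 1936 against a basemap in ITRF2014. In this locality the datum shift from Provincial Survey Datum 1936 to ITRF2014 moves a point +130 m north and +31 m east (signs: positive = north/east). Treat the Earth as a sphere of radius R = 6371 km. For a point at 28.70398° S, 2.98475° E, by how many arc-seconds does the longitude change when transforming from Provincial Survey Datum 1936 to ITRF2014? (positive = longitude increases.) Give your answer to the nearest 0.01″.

At latitude -28.70398°, cos φ = 0.877113.
One radian of longitude at latitude φ spans R cos φ, so Δλ = ΔE / (R cos φ) = 31.0 / (6371000 × 0.877113) = 5.5475e-06 rad = 1.144″.

Δλ = 1.14″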